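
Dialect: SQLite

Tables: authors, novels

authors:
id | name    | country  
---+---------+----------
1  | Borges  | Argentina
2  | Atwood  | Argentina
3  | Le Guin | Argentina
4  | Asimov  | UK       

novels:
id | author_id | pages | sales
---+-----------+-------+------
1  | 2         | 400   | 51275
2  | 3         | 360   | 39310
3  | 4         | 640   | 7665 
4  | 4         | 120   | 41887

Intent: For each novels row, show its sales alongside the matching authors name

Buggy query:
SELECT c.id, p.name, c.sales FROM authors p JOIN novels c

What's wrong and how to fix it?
Bug: Missing join condition: each novels row is matched to all authors rows instead of just its own

Fix: Specify the join condition linking the foreign key to the parent id

Corrected query:
SELECT c.id, p.name, c.sales FROM authors p JOIN novels c ON c.author_id = p.id

Result:
id | name    | sales
---+---------+------
1  | Atwood  | 51275
2  | Le Guin | 39310
3  | Asimov  | 7665 
4  | Asimov  | 41887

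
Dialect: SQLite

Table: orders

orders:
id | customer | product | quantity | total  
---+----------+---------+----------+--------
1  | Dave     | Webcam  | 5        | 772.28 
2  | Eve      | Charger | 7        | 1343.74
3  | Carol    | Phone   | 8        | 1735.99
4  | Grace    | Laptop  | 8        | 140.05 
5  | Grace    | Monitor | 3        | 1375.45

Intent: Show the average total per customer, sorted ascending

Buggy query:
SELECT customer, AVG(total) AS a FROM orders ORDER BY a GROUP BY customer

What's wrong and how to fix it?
Bug: ORDER BY appears before GROUP BY; SQL clause order requires GROUP BY first

Fix: Reorder: SELECT … FROM … GROUP BY … ORDER BY …

Corrected query:
SELECT customer, AVG(total) AS a FROM orders GROUP BY customer ORDER BY a

Result:
customer | a      
---------+--------
Grace    | 757.75 
Dave     | 772.28 
Eve      | 1343.74
Carol    | 1735.99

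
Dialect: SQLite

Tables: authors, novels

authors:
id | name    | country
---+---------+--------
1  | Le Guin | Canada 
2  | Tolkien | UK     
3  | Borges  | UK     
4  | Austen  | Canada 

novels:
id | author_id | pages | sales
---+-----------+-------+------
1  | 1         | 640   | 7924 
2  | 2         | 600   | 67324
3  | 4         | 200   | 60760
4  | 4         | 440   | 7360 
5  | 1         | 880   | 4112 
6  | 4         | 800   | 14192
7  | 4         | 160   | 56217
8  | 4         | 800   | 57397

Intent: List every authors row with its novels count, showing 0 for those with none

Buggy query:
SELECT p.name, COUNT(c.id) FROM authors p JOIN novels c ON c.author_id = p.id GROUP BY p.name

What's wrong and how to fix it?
Bug: INNER JOIN drops authors rows that have no matching novels rows

Fix: Use LEFT JOIN so parents without children still appear (COUNT(c.id) gives 0)

Corrected query:
SELECT p.name, COUNT(c.id) FROM authors p LEFT JOIN novels c ON c.author_id = p.id GROUP BY p.name

Result:
name    | COUNT(c.id)
--------+------------
Austen  | 5          
Borges  | 0          
Le Guin | 2          
Tolkien | 1          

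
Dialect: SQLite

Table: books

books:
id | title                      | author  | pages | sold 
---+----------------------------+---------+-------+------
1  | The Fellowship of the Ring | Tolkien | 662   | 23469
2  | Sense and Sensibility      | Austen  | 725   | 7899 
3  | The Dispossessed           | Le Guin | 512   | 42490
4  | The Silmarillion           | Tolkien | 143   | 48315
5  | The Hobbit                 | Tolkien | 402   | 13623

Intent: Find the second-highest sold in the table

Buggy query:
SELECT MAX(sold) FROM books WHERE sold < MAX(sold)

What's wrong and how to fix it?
Bug: The inner MAX is an aggregate inside WHERE, which is not allowed

Fix: Compute the overall MAX in a subquery, then take MAX of rows below it

Corrected query:
SELECT MAX(sold) FROM books WHERE sold < (SELECT MAX(sold) FROM books)

Result:
MAX(sold)
---------
42490    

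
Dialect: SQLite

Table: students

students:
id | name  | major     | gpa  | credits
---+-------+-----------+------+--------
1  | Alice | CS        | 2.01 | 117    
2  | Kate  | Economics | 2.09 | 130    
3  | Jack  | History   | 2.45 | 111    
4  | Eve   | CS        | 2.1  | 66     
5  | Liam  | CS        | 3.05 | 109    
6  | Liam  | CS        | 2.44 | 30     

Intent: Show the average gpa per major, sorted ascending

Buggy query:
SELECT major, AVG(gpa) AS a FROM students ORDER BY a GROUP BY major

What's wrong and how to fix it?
Bug: ORDER BY appears before GROUP BY; SQL clause order requires GROUP BY first

Fix: Move ORDER BY to the end, after GROUP BY

Corrected query:
SELECT major, AVG(gpa) AS a FROM students GROUP BY major ORDER BY a

Result:
major     | a   
----------+-----
Economics | 2.09
CS        | 2.4 
History   | 2.45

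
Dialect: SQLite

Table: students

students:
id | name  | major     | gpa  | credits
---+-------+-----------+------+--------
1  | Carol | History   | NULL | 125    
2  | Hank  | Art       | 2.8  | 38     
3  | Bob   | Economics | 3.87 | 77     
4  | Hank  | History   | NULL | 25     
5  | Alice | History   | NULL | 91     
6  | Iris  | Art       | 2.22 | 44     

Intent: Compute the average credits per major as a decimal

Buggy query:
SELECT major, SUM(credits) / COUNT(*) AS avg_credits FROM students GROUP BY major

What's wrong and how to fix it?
Bug: Both operands are integers, so '/' performs integer division and truncates

Fix: Multiply by 1.0 (or CAST to REAL) to force floating-point division

Corrected query:
SELECT major, SUM(credits) * 1.0 / COUNT(*) AS avg_credits FROM students GROUP BY major

Result:
major     | avg_credits
----------+------------
Art       | 41         
Economics | 77         
History   | 80.333333  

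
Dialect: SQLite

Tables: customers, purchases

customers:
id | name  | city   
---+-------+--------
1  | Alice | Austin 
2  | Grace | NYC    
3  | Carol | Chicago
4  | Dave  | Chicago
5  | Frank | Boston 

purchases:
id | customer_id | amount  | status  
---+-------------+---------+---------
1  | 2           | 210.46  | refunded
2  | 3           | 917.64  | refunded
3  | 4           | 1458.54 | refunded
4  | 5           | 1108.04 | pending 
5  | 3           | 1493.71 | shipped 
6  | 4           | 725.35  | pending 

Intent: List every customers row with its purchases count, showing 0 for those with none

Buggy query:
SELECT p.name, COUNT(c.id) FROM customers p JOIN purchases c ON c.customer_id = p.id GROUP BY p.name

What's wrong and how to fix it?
Bug: INNER JOIN drops customers rows that have no matching purchases rows

Fix: Switch to LEFT JOIN to retain unmatched parent rows

Corrected query:
SELECT p.name, COUNT(c.id) FROM customers p LEFT JOIN purchases c ON c.customer_id = p.id GROUP BY p.name

Result:
name  | COUNT(c.id)
------+------------
Alice | 0          
Carol | 2          
Dave  | 2          
Frank | 1          
Grace | 1          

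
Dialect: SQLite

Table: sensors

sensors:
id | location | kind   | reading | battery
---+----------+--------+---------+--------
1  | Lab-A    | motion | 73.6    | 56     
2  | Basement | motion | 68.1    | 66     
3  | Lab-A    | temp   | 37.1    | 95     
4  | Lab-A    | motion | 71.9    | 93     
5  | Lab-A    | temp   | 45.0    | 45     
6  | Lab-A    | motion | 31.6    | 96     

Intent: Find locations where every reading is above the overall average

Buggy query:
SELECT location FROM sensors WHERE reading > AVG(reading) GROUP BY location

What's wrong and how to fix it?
Bug: AVG() is an aggregate; it can't sit directly in WHERE

Fix: Use a subquery for AVG and a HAVING MIN(...) filter so the condition holds for every row in the group

Corrected query:
SELECT location FROM sensors GROUP BY location HAVING MIN(reading) > (SELECT AVG(reading) FROM sensors)

Result:
location
--------
Basement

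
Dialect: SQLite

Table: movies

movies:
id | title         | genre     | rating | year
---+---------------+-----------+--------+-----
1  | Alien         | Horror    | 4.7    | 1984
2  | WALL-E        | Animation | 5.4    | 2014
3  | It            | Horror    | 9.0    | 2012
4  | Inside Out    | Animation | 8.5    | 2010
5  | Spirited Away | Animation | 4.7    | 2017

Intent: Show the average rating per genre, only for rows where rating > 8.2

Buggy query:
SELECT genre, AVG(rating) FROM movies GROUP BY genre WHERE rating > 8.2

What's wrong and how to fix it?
Bug: Row-level WHERE must come before GROUP BY in the clause order

Fix: Place WHERE between FROM and GROUP BY

Corrected query:
SELECT genre, AVG(rating) FROM movies WHERE rating > 8.2 GROUP BY genre

Result:
genre     | AVG(rating)
----------+------------
Animation | 8.5        
Horror    | 9          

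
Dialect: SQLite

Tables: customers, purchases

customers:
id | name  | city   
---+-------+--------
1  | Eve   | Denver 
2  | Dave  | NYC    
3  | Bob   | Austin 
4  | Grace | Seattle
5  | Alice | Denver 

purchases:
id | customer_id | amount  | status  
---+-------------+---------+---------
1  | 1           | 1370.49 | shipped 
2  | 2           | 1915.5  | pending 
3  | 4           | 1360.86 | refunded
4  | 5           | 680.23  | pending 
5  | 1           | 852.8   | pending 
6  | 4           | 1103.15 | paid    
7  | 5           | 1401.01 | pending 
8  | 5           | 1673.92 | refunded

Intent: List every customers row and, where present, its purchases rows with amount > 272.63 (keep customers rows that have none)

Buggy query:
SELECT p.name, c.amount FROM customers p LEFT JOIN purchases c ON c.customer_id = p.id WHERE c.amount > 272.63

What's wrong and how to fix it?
Bug: A WHERE condition on the right-hand table after LEFT JOIN drops unmatched parents

Fix: Move the right-table condition into the ON clause so unmatched parents are kept

Corrected query:
SELECT p.name, c.amount FROM customers p LEFT JOIN purchases c ON c.customer_id = p.id AND c.amount > 272.63

Result:
name  | amount 
------+--------
Eve   | 852.8  
Eve   | 1370.49
Dave  | 1915.5 
Bob   | NULL   
Grace | 1103.15
Grace | 1360.86
Alice | 680.23 
Alice | 1401.01
Alice | 1673.92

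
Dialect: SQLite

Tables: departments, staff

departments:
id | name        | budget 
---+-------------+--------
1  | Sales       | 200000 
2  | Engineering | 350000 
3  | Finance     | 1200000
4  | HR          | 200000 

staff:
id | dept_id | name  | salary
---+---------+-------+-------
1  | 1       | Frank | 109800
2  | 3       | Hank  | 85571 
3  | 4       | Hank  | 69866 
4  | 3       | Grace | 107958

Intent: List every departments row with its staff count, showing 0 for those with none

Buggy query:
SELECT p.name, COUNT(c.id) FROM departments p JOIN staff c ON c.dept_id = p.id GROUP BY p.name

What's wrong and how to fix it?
Bug: An inner join excludes parents with zero children

Fix: Switch to LEFT JOIN to retain unmatched parent rows

Corrected query:
SELECT p.name, COUNT(c.id) FROM departments p LEFT JOIN staff c ON c.dept_id = p.id GROUP BY p.name

Result:
name        | COUNT(c.id)
------------+------------
Engineering | 0          
Finance     | 2          
HR          | 1          
Sales       | 1          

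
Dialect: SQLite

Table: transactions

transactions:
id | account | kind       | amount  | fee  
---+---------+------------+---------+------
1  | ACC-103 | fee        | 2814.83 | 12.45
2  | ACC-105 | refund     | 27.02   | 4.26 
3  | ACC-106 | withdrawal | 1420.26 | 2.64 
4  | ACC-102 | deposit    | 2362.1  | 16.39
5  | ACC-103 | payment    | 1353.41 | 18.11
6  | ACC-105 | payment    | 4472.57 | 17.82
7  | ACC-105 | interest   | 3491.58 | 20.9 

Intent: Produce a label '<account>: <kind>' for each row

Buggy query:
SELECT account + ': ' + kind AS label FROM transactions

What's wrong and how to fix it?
Bug: SQLite uses || for string concatenation; + coerces text to numbers (yielding 0)

Fix: Use the || operator for string concatenation

Corrected query:
SELECT account || ': ' || kind AS label FROM transactions

Result:
label              
-------------------
ACC-103: fee       
ACC-105: refund    
ACC-106: withdrawal
ACC-102: deposit   
ACC-103: payment   
ACC-105: payment   
ACC-105: interest  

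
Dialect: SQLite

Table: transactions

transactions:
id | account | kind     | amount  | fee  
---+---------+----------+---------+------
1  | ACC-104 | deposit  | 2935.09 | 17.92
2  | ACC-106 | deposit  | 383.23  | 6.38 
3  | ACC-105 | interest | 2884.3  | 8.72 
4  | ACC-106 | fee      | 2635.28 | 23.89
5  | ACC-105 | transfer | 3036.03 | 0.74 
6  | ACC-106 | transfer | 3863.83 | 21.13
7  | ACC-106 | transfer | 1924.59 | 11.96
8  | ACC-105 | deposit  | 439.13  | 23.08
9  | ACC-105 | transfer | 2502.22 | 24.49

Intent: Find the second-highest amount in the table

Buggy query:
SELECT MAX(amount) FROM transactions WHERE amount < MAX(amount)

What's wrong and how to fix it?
Bug: MAX(amount) on the right of the comparison is an aggregate-in-WHERE error

Fix: Put the inner MAX in a scalar subquery

Corrected query:
SELECT MAX(amount) FROM transactions WHERE amount < (SELECT MAX(amount) FROM transactions)

Result:
MAX(amount)
-----------
3036.03    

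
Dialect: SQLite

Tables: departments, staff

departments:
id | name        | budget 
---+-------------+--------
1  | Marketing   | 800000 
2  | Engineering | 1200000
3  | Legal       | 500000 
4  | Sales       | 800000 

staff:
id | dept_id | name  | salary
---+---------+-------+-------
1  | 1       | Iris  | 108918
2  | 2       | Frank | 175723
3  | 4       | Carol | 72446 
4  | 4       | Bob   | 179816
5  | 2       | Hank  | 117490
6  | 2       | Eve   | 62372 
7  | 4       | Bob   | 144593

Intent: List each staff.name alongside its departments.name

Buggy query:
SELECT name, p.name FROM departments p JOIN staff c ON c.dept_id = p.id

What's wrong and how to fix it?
Bug: 'name' exists in both joined tables, so the database can't tell which one is meant

Fix: Qualify the column with its table alias (c.name)

Corrected query:
SELECT c.name, p.name FROM departments p JOIN staff c ON c.dept_id = p.id

Result:
name  | name       
------+------------
Iris  | Marketing  
Frank | Engineering
Carol | Sales      
Bob   | Sales      
Hank  | Engineering
Eve   | Engineering
Bob   | Sales      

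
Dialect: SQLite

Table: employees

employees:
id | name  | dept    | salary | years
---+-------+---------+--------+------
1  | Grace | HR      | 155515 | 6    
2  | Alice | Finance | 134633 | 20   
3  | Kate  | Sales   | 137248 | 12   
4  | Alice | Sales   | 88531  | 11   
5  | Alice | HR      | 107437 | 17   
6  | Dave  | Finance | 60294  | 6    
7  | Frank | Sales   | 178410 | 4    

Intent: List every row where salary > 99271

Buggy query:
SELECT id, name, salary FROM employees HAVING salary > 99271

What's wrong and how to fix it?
Bug: HAVING filters the output of aggregation, but this query has no GROUP BY and no aggregate functions, so SQLite rejects it (HAVING clause on a non-aggregate query); the condition here is per row

Fix: Use WHERE for row-level filtering

Corrected query:
SELECT id, name, salary FROM employees WHERE salary > 99271

Result:
id | name  | salary
---+-------+-------
1  | Grace | 155515
2  | Alice | 134633
3  | Kate  | 137248
5  | Alice | 107437
7  | Frank | 178410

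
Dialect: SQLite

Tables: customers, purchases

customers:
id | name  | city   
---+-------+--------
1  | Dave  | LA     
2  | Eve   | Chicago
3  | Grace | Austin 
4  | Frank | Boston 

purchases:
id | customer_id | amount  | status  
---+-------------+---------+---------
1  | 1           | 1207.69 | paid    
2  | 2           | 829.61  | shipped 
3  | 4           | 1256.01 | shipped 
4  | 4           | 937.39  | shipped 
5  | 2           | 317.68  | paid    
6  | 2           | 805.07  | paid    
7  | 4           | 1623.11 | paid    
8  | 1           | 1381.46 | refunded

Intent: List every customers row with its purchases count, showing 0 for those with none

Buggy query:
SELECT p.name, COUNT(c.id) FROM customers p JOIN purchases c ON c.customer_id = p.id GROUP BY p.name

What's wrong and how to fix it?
Bug: An inner join excludes parents with zero children

Fix: Use LEFT JOIN so parents without children still appear (COUNT(c.id) gives 0)

Corrected query:
SELECT p.name, COUNT(c.id) FROM customers p LEFT JOIN purchases c ON c.customer_id = p.id GROUP BY p.name

Result:
name  | COUNT(c.id)
------+------------
Dave  | 2          
Eve   | 3          
Frank | 3          
Grace | 0          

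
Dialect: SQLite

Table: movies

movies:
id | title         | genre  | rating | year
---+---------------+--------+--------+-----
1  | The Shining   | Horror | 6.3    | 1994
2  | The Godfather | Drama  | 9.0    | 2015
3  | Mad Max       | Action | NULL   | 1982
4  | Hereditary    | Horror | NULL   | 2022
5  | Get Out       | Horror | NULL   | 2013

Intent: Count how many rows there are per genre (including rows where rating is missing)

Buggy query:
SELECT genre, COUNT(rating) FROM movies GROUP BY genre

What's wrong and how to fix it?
Bug: COUNT(column) counts non-NULL values only; rows with NULL rating aren't counted

Fix: Use COUNT(*) to count all rows regardless of NULL

Corrected query:
SELECT genre, COUNT(*) FROM movies GROUP BY genre

Result:
genre  | COUNT(*)
-------+---------
Action | 1       
Drama  | 1       
Horror | 3       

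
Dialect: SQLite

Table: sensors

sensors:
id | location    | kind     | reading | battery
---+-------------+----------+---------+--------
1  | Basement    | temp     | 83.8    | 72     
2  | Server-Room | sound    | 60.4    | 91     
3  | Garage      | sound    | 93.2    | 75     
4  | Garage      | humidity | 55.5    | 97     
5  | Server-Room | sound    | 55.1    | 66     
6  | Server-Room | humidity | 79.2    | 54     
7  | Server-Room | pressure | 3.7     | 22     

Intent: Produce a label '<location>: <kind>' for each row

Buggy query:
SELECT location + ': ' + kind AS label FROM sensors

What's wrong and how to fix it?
Bug: '+' is numeric addition; on text columns SQLite converts them to 0 instead of concatenating

Fix: Use the || operator for string concatenation

Corrected query:
SELECT location || ': ' || kind AS label FROM sensors

Result:
label                
---------------------
Basement: temp       
Server-Room: sound   
Garage: sound        
Garage: humidity     
Server-Room: sound   
Server-Room: humidity
Server-Room: pressure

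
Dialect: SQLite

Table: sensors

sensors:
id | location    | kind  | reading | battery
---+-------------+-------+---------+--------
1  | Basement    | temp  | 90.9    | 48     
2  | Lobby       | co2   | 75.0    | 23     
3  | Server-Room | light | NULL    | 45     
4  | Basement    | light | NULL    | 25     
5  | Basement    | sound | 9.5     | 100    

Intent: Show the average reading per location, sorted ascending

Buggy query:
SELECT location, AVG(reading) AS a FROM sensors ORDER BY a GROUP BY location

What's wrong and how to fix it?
Bug: GROUP BY must precede ORDER BY

Fix: Reorder: SELECT … FROM … GROUP BY … ORDER BY …

Corrected query:
SELECT location, AVG(reading) AS a FROM sensors GROUP BY location ORDER BY a

Result:
location    | a   
------------+-----
Server-Room | NULL
Basement    | 50.2
Lobby       | 75  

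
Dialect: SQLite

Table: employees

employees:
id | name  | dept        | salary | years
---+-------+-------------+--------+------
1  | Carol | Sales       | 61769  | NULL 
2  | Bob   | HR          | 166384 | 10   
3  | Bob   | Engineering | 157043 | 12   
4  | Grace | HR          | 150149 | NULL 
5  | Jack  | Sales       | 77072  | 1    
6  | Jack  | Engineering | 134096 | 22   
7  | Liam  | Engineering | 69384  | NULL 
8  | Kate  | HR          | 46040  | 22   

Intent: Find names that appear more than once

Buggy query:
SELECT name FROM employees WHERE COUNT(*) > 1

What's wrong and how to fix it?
Bug: WHERE can't reference COUNT(*); aggregates are computed after WHERE

Fix: Group first, then use HAVING for the count condition

Corrected query:
SELECT name FROM employees GROUP BY name HAVING COUNT(*) > 1

Result:
name
----
Bob 
Jack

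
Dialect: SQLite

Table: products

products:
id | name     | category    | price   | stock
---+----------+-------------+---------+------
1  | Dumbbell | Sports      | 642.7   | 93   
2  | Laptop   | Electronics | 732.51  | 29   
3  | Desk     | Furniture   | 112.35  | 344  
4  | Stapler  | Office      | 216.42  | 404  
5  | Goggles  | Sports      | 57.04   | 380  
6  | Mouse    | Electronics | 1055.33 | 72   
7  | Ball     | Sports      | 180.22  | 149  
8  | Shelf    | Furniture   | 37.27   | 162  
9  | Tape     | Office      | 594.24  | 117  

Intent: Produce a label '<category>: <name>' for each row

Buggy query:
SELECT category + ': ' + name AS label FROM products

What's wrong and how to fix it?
Bug: '+' is numeric addition; on text columns SQLite converts them to 0 instead of concatenating

Fix: Replace + with || to concatenate text

Corrected query:
SELECT category || ': ' || name AS label FROM products

Result:
label              
-------------------
Sports: Dumbbell   
Electronics: Laptop
Furniture: Desk    
Office: Stapler    
Sports: Goggles    
Electronics: Mouse 
Sports: Ball       
Furniture: Shelf   
Office: Tape       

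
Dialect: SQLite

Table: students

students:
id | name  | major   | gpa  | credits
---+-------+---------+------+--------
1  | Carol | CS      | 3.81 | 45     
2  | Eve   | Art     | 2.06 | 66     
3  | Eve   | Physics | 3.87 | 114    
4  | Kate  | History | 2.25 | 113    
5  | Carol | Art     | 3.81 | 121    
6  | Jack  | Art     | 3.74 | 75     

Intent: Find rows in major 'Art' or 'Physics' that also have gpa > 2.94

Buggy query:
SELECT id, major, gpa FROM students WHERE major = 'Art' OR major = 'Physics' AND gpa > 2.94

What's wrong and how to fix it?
Bug: AND binds tighter than OR, so this parses as major = 'Art' OR (major = 'Physics' AND gpa > 2.94)

Fix: Add parentheses around the OR so the AND applies to both alternatives

Corrected query:
SELECT id, major, gpa FROM students WHERE (major = 'Art' OR major = 'Physics') AND gpa > 2.94

Result:
id | major   | gpa 
---+---------+-----
3  | Physics | 3.87
5  | Art     | 3.81
6  | Art     | 3.74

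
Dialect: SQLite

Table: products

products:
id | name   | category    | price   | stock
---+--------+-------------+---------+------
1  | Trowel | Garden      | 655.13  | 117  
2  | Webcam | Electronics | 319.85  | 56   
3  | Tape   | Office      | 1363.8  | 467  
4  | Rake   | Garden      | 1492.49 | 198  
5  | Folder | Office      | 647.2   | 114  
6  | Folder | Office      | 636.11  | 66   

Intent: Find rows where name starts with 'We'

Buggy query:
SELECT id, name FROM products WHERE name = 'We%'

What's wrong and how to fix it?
Bug: '=' compares the literal string including the % character; pattern matching needs LIKE

Fix: Use LIKE for wildcard pattern matching

Corrected query:
SELECT id, name FROM products WHERE name LIKE 'We%'

Result:
id | name  
---+-------
2  | Webcam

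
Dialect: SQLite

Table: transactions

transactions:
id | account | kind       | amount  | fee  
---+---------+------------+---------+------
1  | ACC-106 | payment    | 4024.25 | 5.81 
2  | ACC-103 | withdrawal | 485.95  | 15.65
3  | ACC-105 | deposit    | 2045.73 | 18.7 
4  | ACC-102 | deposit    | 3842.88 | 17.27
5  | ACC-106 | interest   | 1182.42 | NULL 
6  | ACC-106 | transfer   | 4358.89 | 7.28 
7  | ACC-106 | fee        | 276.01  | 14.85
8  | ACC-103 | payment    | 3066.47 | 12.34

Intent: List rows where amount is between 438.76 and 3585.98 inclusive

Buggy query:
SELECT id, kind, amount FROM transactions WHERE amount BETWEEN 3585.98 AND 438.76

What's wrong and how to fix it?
Bug: BETWEEN expects the lower bound first; with 3585.98 AND 438.76 the range is empty

Fix: Write BETWEEN 438.76 AND 3585.98

Corrected query:
SELECT id, kind, amount FROM transactions WHERE amount BETWEEN 438.76 AND 3585.98

Result:
id | kind       | amount 
---+------------+--------
2  | withdrawal | 485.95 
3  | deposit    | 2045.73
5  | interest   | 1182.42
8  | payment    | 3066.47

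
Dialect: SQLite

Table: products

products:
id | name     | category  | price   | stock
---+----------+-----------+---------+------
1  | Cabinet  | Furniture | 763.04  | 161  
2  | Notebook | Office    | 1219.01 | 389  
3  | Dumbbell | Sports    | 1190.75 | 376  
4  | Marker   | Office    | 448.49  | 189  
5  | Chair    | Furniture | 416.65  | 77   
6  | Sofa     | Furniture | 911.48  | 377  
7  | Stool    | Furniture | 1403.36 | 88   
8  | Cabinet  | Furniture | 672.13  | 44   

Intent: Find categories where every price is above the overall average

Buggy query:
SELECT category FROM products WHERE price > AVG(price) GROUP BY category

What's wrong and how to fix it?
Bug: WHERE evaluates per row before aggregation, so AVG() is unavailable

Fix: Use a subquery for AVG and a HAVING MIN(...) filter so the condition holds for every row in the group

Corrected query:
SELECT category FROM products GROUP BY category HAVING MIN(price) > (SELECT AVG(price) FROM products)

Result:
category
--------
Sports  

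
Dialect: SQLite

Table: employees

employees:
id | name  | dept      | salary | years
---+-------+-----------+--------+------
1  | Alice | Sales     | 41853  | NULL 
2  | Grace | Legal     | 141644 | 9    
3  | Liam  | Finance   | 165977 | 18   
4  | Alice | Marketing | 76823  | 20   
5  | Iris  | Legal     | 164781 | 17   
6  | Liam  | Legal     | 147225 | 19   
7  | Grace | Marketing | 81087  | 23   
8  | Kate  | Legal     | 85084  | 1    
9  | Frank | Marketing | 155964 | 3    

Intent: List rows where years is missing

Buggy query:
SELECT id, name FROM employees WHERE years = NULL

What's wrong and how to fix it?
Bug: '= NULL' is always unknown in SQL three-valued logic, so no rows match

Fix: Replace '= NULL' with 'IS NULL'

Corrected query:
SELECT id, name FROM employees WHERE years IS NULL

Result:
id | name 
---+------
1  | Alice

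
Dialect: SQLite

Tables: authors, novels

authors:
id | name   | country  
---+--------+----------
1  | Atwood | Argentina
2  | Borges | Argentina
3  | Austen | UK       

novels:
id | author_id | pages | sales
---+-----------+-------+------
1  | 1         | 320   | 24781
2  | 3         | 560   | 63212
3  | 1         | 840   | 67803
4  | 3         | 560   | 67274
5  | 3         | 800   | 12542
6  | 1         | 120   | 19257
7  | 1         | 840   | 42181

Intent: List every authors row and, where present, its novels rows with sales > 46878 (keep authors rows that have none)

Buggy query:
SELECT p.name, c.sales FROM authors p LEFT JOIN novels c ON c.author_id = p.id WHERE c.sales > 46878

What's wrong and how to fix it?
Bug: A WHERE condition on the right-hand table after LEFT JOIN drops unmatched parents

Fix: Put 'c.sales > 46878' in the JOIN's ON clause instead of WHERE

Corrected query:
SELECT p.name, c.sales FROM authors p LEFT JOIN novels c ON c.author_id = p.id AND c.sales > 46878

Result:
name   | sales
-------+------
Atwood | 67803
Borges | NULL 
Austen | 63212
Austen | 67274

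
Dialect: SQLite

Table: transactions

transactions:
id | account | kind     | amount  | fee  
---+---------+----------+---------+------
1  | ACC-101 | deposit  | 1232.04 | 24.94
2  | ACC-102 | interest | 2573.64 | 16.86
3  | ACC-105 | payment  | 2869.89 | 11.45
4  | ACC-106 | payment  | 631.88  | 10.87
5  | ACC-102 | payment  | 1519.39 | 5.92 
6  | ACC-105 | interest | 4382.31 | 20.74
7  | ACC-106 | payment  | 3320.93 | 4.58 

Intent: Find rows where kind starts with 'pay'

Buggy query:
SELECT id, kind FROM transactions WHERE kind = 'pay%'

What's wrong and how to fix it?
Bug: '=' compares the literal string including the % character; pattern matching needs LIKE

Fix: Use LIKE for wildcard pattern matching

Corrected query:
SELECT id, kind FROM transactions WHERE kind LIKE 'pay%'

Result:
id | kind   
---+--------
3  | payment
4  | payment
5  | payment
7  | payment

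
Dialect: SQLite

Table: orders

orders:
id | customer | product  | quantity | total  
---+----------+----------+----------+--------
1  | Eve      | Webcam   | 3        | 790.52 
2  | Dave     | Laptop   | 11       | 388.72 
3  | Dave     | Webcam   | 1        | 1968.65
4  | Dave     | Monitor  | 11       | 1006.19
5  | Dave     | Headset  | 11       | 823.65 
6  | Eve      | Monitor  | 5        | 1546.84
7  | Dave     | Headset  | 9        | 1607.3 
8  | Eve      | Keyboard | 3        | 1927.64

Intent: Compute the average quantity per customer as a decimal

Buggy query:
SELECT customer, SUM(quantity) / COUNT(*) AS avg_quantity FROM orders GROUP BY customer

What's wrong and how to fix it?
Bug: Both operands are integers, so '/' performs integer division and truncates

Fix: Multiply by 1.0 (or CAST to REAL) to force floating-point division

Corrected query:
SELECT customer, SUM(quantity) * 1.0 / COUNT(*) AS avg_quantity FROM orders GROUP BY customer

Result:
customer | avg_quantity
---------+-------------
Dave     | 8.6         
Eve      | 3.666667    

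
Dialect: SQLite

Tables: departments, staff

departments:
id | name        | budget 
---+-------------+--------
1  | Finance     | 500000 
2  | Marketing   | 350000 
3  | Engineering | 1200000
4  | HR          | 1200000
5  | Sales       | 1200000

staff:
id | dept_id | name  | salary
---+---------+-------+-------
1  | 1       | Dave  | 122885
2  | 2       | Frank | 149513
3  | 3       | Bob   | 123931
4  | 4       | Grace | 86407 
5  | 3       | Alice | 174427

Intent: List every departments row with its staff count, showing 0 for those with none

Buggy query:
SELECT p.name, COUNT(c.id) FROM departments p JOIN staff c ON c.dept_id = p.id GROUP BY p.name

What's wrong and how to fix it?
Bug: INNER JOIN drops departments rows that have no matching staff rows

Fix: Use LEFT JOIN so parents without children still appear (COUNT(c.id) gives 0)

Corrected query:
SELECT p.name, COUNT(c.id) FROM departments p LEFT JOIN staff c ON c.dept_id = p.id GROUP BY p.name

Result:
name        | COUNT(c.id)
------------+------------
Engineering | 2          
Finance     | 1          
HR          | 1          
Marketing   | 1          
Sales       | 0          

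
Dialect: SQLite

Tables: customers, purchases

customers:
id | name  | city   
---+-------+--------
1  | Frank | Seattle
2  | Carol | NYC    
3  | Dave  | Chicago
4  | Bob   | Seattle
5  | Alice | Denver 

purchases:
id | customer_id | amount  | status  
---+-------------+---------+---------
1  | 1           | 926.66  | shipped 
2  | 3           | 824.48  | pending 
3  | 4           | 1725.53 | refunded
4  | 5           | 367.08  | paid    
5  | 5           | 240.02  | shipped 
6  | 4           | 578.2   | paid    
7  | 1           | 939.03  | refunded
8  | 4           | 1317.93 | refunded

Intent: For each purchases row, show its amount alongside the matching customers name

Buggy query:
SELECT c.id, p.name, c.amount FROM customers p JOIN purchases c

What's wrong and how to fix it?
Bug: Missing join condition: each purchases row is matched to all customers rows instead of just its own

Fix: Add ON c.customer_id = p.id to the JOIN

Corrected query:
SELECT c.id, p.name, c.amount FROM customers p JOIN purchases c ON c.customer_id = p.id

Result:
id | name  | amount 
---+-------+--------
1  | Frank | 926.66 
2  | Dave  | 824.48 
3  | Bob   | 1725.53
4  | Alice | 367.08 
5  | Alice | 240.02 
6  | Bob   | 578.2  
7  | Frank | 939.03 
8  | Bob   | 1317.93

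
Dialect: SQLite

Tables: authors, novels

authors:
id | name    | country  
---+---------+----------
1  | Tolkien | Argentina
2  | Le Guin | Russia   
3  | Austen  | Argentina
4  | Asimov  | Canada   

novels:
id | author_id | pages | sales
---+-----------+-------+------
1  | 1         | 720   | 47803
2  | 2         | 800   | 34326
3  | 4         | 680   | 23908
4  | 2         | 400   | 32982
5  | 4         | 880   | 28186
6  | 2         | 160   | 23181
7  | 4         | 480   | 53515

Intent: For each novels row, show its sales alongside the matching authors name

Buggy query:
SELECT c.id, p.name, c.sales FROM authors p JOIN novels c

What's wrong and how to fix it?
Bug: Missing join condition: each novels row is matched to all authors rows instead of just its own

Fix: Specify the join condition linking the foreign key to the parent id

Corrected query:
SELECT c.id, p.name, c.sales FROM authors p JOIN novels c ON c.author_id = p.id

Result:
id | name    | sales
---+---------+------
1  | Tolkien | 47803
2  | Le Guin | 34326
3  | Asimov  | 23908
4  | Le Guin | 32982
5  | Asimov  | 28186
6  | Le Guin | 23181
7  | Asimov  | 53515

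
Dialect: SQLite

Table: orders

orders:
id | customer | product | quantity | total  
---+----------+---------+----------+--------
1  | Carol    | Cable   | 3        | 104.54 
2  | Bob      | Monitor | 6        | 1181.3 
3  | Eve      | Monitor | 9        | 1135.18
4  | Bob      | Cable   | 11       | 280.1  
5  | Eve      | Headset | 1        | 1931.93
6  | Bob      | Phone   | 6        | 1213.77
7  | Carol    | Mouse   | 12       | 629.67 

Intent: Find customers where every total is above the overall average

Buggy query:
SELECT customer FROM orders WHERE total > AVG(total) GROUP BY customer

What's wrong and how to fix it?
Bug: WHERE evaluates per row before aggregation, so AVG() is unavailable

Fix: Compute the overall average in a scalar subquery and compare each group's MIN against it in HAVING

Corrected query:
SELECT customer FROM orders GROUP BY customer HAVING MIN(total) > (SELECT AVG(total) FROM orders)

Result:
customer
--------
Eve     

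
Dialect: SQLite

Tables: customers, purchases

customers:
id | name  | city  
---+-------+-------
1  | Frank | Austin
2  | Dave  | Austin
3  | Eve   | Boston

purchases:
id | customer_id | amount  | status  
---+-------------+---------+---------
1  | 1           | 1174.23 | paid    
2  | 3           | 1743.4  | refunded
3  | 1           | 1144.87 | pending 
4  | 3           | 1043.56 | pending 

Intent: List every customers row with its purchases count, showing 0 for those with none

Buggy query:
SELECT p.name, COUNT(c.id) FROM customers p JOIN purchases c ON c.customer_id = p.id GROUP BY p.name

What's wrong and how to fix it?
Bug: An inner join excludes parents with zero children

Fix: Use LEFT JOIN so parents without children still appear (COUNT(c.id) gives 0)

Corrected query:
SELECT p.name, COUNT(c.id) FROM customers p LEFT JOIN purchases c ON c.customer_id = p.id GROUP BY p.name

Result:
name  | COUNT(c.id)
------+------------
Dave  | 0          
Eve   | 2          
Frank | 2          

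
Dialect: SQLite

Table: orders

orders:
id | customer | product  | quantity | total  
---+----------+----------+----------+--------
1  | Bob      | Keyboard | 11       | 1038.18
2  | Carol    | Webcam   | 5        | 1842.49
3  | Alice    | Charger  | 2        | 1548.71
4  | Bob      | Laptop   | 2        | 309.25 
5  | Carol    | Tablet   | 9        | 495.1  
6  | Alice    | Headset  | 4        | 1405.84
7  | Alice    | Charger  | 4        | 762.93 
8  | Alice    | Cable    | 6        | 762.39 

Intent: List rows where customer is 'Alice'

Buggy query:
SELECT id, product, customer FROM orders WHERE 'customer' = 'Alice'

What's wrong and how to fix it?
Bug: 'customer' in single quotes is a string literal, not the column; the comparison is literal-vs-literal and never true

Fix: Reference the column as customer without single quotes

Corrected query:
SELECT id, product, customer FROM orders WHERE customer = 'Alice'

Result:
id | product | customer
---+---------+---------
3  | Charger | Alice   
6  | Headset | Alice   
7  | Charger | Alice   
8  | Cable   | Alice   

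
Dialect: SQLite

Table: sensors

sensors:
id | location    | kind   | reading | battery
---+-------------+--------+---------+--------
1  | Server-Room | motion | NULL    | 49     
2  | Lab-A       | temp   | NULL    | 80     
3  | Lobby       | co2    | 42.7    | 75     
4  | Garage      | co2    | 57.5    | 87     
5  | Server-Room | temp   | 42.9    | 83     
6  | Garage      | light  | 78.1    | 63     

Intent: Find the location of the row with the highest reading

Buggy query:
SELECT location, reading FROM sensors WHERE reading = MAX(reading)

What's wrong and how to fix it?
Bug: MAX(reading) is an aggregate and cannot be used directly in WHERE

Fix: Wrap MAX in a scalar subquery so WHERE compares against a single value

Corrected query:
SELECT location, reading FROM sensors WHERE reading = (SELECT MAX(reading) FROM sensors)

Result:
location | reading
---------+--------
Garage   | 78.1   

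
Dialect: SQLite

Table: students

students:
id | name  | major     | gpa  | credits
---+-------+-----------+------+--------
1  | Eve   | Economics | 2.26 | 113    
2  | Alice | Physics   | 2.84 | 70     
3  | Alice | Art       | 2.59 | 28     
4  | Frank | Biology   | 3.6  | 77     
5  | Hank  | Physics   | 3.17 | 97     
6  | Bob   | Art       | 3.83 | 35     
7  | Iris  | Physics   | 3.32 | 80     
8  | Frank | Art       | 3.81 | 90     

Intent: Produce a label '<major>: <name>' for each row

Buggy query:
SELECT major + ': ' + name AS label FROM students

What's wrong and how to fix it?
Bug: '+' is numeric addition; on text columns SQLite converts them to 0 instead of concatenating

Fix: Replace + with || to concatenate text

Corrected query:
SELECT major || ': ' || name AS label FROM students

Result:
label         
--------------
Economics: Eve
Physics: Alice
Art: Alice    
Biology: Frank
Physics: Hank 
Art: Bob      
Physics: Iris 
Art: Frank    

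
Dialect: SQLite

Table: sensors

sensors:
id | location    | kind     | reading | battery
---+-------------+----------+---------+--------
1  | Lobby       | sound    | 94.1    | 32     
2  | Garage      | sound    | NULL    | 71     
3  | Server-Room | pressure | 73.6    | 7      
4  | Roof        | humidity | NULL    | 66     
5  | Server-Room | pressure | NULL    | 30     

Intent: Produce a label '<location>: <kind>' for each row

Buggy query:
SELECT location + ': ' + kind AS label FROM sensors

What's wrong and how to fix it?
Bug: '+' is numeric addition; on text columns SQLite converts them to 0 instead of concatenating

Fix: Replace + with || to concatenate text

Corrected query:
SELECT location || ': ' || kind AS label FROM sensors

Result:
label                
---------------------
Lobby: sound         
Garage: sound        
Server-Room: pressure
Roof: humidity       
Server-Room: pressure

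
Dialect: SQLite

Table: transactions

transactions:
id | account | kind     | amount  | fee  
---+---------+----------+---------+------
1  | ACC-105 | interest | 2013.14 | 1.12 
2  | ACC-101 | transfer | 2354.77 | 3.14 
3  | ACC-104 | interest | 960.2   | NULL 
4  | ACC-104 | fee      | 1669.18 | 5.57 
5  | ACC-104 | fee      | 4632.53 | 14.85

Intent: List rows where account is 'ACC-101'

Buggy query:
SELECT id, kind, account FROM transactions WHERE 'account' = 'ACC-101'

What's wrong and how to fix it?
Bug: 'account' in single quotes is a string literal, not the column; the comparison is literal-vs-literal and never true

Fix: Reference the column as account without single quotes

Corrected query:
SELECT id, kind, account FROM transactions WHERE account = 'ACC-101'

Result:
id | kind     | account
---+----------+--------
2  | transfer | ACC-101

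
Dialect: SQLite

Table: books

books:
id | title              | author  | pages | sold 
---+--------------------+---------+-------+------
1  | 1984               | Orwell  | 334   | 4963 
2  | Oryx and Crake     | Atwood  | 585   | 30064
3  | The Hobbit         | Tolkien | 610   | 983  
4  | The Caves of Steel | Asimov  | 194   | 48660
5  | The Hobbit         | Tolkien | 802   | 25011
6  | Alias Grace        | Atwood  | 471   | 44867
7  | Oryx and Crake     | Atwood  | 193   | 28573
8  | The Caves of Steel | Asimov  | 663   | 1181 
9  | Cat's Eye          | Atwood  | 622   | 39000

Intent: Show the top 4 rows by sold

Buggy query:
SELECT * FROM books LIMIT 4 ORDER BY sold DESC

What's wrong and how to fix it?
Bug: ORDER BY cannot follow LIMIT; LIMIT is the final clause

Fix: Sort with ORDER BY, then apply LIMIT

Corrected query:
SELECT * FROM books ORDER BY sold DESC LIMIT 4

Result:
id | title              | author | pages | sold 
---+--------------------+--------+-------+------
4  | The Caves of Steel | Asimov | 194   | 48660
6  | Alias Grace        | Atwood | 471   | 44867
9  | Cat's Eye          | Atwood | 622   | 39000
2  | Oryx and Crake     | Atwood | 585   | 30064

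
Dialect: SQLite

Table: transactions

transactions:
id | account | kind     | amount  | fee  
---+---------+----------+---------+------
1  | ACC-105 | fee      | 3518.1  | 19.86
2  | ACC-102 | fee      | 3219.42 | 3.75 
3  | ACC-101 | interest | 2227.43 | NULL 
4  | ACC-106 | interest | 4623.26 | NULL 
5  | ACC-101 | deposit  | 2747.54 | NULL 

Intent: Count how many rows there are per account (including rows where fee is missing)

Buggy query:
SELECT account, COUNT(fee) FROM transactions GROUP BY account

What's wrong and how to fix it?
Bug: COUNT(column) counts non-NULL values only; rows with NULL fee aren't counted

Fix: Replace COUNT(fee) with COUNT(*)

Corrected query:
SELECT account, COUNT(*) FROM transactions GROUP BY account

Result:
account | COUNT(*)
--------+---------
ACC-101 | 2       
ACC-102 | 1       
ACC-105 | 1       
ACC-106 | 1       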